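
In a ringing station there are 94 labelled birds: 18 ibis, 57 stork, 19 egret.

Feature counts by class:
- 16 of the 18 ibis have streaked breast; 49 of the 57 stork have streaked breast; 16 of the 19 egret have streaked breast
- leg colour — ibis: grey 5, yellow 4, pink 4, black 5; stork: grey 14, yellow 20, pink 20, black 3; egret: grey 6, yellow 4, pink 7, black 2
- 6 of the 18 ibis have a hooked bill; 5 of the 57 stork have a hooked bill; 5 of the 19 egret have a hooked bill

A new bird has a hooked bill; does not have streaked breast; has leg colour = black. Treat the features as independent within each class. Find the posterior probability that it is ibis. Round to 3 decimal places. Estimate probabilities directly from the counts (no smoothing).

0.607

ibis: (18/94) × (2/18) × (5/18) × (6/18) ≈ 0.00197006
stork: (57/94) × (8/57) × (3/57) × (5/57) ≈ 0.00039292
egret: (19/94) × (3/19) × (2/19) × (5/19) ≈ 0.000884069
P(ibis | x) = 0.00197006 / 0.003247049 ≈ 0.607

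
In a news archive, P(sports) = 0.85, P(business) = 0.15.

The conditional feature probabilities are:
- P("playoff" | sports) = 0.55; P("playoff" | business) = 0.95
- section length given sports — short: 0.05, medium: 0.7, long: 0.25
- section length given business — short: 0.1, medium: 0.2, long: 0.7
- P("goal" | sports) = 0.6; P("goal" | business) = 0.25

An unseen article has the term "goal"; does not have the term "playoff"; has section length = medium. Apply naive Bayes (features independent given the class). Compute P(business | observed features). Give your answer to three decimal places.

0.002

sports: 0.85 × (1−0.55) × 0.7 × 0.6 = 0.16065
business: 0.15 × (1−0.95) × 0.2 × 0.25 = 0.000375
P(business | x) = 0.000375 / 0.161025 ≈ 0.002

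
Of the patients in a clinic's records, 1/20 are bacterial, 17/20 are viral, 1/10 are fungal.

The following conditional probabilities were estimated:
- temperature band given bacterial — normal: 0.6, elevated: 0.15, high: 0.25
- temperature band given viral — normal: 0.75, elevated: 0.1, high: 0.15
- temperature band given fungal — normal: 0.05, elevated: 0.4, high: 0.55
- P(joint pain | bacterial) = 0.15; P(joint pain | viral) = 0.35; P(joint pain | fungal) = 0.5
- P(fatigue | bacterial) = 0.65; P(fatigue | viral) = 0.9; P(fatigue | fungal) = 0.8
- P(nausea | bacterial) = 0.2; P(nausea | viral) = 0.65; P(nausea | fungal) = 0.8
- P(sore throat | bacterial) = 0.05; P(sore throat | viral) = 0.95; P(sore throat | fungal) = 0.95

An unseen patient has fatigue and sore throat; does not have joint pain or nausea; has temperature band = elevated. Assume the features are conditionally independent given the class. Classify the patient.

bacterial: 0.05 × 0.15 × (1−0.15) × 0.65 × (1−0.2) × 0.05 = 0.00016575
viral: 0.85 × 0.1 × (1−0.35) × 0.9 × (1−0.65) × 0.95 = 0.0165335625
fungal: 0.1 × 0.4 × (1−0.5) × 0.8 × (1−0.8) × 0.95 = 0.00304
Highest score → viral.

viral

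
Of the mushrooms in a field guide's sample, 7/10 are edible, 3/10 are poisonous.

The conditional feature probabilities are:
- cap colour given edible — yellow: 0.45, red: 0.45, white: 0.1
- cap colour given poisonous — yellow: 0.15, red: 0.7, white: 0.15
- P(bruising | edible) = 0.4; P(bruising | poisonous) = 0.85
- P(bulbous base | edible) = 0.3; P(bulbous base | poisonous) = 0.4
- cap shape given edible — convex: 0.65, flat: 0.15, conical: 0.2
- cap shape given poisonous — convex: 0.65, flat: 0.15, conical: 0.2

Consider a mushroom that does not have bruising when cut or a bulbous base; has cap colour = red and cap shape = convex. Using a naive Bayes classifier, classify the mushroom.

edible: 0.7 × 0.45 × (1−0.4) × (1−0.3) × 0.65 = 0.085995
poisonous: 0.3 × 0.7 × (1−0.85) × (1−0.4) × 0.65 = 0.012285
Highest score → edible.

edible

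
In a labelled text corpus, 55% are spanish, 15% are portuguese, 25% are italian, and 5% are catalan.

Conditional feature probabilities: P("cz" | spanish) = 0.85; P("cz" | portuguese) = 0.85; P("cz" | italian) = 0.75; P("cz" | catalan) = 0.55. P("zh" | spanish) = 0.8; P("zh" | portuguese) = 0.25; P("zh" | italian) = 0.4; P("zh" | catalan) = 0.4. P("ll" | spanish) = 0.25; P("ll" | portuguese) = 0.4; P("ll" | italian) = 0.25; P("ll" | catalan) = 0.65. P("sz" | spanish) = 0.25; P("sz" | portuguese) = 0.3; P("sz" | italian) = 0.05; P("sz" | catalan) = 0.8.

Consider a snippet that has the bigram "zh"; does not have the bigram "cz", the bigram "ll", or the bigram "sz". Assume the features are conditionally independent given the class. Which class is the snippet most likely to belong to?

spanish: 0.55 × (1−0.85) × 0.8 × (1−0.25) × (1−0.25) = 0.037125
portuguese: 0.15 × (1−0.85) × 0.25 × (1−0.4) × (1−0.3) = 0.0023625
italian: 0.25 × (1−0.75) × 0.4 × (1−0.25) × (1−0.05) = 0.0178125
catalan: 0.05 × (1−0.55) × 0.4 × (1−0.65) × (1−0.8) = 0.00063
Highest score → spanish.

spanish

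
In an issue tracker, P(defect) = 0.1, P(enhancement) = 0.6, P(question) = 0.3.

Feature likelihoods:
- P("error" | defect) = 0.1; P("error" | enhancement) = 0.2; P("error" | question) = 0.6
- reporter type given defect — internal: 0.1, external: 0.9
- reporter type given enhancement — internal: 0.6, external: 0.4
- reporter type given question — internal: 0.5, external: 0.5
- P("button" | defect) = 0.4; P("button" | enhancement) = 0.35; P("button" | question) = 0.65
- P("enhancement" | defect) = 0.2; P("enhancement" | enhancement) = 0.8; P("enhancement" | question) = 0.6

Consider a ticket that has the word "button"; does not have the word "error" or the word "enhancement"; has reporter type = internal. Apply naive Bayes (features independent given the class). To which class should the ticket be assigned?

enhancement

defect: 0.1 × (1−0.1) × 0.1 × 0.4 × (1−0.2) = 0.00288
enhancement: 0.6 × (1−0.2) × 0.6 × 0.35 × (1−0.8) = 0.02016
question: 0.3 × (1−0.6) × 0.5 × 0.65 × (1−0.6) = 0.0156
Highest score → enhancement.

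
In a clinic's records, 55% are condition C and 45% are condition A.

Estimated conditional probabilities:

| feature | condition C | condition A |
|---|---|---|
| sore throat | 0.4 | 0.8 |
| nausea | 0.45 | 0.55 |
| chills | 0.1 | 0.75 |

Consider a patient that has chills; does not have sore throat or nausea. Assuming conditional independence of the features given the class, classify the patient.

condition C: 0.55 × (1−0.4) × (1−0.45) × 0.1 = 0.01815
condition A: 0.45 × (1−0.8) × (1−0.55) × 0.75 = 0.030375
Highest score → condition A.

condition A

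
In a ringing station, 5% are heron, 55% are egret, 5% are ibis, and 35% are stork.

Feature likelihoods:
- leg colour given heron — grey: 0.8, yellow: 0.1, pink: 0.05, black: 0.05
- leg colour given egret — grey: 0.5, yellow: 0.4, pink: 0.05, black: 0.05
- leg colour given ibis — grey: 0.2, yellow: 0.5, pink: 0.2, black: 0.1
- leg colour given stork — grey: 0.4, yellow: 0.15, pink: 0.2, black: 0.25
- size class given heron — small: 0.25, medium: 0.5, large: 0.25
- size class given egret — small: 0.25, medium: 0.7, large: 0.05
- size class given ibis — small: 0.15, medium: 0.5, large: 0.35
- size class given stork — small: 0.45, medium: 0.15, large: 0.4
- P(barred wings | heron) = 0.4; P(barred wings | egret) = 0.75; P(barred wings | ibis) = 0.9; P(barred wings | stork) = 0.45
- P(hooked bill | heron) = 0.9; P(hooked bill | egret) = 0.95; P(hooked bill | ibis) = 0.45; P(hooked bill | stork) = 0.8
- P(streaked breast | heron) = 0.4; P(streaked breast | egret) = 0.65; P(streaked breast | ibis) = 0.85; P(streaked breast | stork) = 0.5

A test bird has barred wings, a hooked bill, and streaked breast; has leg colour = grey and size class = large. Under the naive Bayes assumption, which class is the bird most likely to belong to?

heron: 0.05 × 0.8 × 0.25 × 0.4 × 0.9 × 0.4 = 0.00144
egret: 0.55 × 0.5 × 0.05 × 0.75 × 0.95 × 0.65 = 0.00636796875
ibis: 0.05 × 0.2 × 0.35 × 0.9 × 0.45 × 0.85 = 0.001204875
stork: 0.35 × 0.4 × 0.4 × 0.45 × 0.8 × 0.5 = 0.01008
Highest score → stork.

stork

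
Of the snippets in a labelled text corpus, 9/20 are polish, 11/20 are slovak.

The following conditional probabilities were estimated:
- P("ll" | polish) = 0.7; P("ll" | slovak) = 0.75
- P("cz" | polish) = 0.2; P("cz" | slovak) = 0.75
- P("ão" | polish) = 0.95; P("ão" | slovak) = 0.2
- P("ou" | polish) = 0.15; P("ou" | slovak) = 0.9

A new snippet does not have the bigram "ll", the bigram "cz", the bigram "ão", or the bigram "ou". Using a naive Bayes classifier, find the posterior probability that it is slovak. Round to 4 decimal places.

0.3747

polish: 0.45 × (1−0.7) × (1−0.2) × (1−0.95) × (1−0.15) = 0.00459
slovak: 0.55 × (1−0.75) × (1−0.75) × (1−0.2) × (1−0.9) = 0.00275
P(slovak | x) = 0.00275 / 0.00734 ≈ 0.3747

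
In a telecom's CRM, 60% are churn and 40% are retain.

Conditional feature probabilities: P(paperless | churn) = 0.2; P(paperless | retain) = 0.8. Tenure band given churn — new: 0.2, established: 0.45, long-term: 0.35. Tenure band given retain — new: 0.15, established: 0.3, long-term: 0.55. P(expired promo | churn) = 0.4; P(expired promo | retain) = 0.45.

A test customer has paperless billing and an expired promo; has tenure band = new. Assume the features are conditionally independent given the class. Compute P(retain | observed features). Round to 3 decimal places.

0.692

churn: 0.6 × 0.2 × 0.2 × 0.4 = 0.0096
retain: 0.4 × 0.8 × 0.15 × 0.45 = 0.0216
P(retain | x) = 0.0216 / 0.0312 ≈ 0.692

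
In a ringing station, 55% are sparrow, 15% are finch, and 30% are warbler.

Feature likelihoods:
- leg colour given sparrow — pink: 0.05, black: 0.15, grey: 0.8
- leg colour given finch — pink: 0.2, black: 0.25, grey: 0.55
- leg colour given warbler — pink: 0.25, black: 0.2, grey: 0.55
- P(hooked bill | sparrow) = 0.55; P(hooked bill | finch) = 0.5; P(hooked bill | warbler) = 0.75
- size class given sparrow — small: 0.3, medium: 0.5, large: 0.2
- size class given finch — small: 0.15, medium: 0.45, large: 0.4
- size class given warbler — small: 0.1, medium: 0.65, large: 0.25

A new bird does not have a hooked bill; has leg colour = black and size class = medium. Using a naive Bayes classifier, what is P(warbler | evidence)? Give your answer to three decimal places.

sparrow: 0.55 × 0.15 × (1−0.55) × 0.5 = 0.0185625
finch: 0.15 × 0.25 × (1−0.5) × 0.45 = 0.0084375
warbler: 0.3 × 0.2 × (1−0.75) × 0.65 = 0.00975
P(warbler | x) = 0.00975 / 0.03675 ≈ 0.265

0.265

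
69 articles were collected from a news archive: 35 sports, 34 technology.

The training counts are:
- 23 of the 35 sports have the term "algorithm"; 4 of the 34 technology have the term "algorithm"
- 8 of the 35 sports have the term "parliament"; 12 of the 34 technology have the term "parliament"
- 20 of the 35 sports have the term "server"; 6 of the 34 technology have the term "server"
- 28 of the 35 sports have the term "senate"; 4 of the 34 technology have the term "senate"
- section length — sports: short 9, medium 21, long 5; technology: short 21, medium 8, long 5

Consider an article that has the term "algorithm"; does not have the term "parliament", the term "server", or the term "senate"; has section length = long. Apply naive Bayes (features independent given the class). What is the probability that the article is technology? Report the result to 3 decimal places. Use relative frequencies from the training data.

sports: (35/69) × (23/35) × (27/35) × (15/35) × (7/35) × (5/35) ≈ 0.00314869
technology: (34/69) × (4/34) × (22/34) × (28/34) × (30/34) × (5/34) ≈ 0.00400836
P(technology | x) = 0.00400836 / 0.00715705 ≈ 0.560

0.560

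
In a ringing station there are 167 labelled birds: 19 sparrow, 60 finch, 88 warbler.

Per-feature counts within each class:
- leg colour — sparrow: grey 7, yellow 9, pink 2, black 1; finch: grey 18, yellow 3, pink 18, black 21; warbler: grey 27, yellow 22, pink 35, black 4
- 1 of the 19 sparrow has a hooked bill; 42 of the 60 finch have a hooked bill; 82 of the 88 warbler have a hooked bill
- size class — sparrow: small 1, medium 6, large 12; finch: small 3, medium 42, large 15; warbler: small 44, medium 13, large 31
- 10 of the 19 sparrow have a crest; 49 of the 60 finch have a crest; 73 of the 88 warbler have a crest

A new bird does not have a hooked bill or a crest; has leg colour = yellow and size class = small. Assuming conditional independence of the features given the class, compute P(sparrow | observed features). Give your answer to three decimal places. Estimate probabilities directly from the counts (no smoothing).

sparrow: (19/167) × (9/19) × (18/19) × (1/19) × (9/19) ≈ 0.00127286
finch: (60/167) × (3/60) × (18/60) × (3/60) × (11/60) ≈ 0.0000494012
warbler: (88/167) × (22/88) × (6/88) × (44/88) × (15/88) ≈ 0.000765514
P(sparrow | x) = 0.00127286 / 0.0020877752 ≈ 0.610

0.610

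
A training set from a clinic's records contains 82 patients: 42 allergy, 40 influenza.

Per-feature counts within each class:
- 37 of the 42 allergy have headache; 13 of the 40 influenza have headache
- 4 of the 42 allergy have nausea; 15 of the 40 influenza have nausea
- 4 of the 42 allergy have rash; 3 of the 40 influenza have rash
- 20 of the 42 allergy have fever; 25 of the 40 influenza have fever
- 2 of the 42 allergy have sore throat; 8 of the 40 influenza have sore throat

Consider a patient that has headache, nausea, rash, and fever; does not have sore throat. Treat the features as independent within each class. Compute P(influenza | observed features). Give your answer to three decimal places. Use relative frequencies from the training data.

0.546

allergy: (42/82) × (37/42) × (4/42) × (4/42) × (20/42) × (40/42) ≈ 0.0018561
influenza: (40/82) × (13/40) × (15/40) × (3/40) × (25/40) × (32/40) ≈ 0.00222942
P(influenza | x) = 0.00222942 / 0.00408552 ≈ 0.546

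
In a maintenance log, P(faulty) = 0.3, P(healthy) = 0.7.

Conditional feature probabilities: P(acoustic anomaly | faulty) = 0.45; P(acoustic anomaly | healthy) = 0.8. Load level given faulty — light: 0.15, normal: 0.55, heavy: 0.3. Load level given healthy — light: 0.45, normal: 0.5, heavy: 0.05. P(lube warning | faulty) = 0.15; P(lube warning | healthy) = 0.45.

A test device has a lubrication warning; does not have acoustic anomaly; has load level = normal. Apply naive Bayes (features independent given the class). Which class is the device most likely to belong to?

faulty: 0.3 × (1−0.45) × 0.55 × 0.15 = 0.0136125
healthy: 0.7 × (1−0.8) × 0.5 × 0.45 = 0.0315
Highest score → healthy.

healthy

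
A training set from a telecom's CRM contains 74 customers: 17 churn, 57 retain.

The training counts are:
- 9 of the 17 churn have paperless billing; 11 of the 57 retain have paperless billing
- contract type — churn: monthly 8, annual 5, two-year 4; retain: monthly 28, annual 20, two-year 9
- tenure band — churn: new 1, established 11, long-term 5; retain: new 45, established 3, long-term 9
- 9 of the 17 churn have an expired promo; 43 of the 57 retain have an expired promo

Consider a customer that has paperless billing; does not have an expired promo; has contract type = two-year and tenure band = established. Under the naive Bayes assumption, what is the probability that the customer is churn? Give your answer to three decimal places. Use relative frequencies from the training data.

0.966

churn: (17/74) × (9/17) × (4/17) × (11/17) × (8/17) ≈ 0.00871378
retain: (57/74) × (11/57) × (9/57) × (3/57) × (14/57) ≈ 0.000303409
P(churn | x) = 0.00871378 / 0.009017189 ≈ 0.966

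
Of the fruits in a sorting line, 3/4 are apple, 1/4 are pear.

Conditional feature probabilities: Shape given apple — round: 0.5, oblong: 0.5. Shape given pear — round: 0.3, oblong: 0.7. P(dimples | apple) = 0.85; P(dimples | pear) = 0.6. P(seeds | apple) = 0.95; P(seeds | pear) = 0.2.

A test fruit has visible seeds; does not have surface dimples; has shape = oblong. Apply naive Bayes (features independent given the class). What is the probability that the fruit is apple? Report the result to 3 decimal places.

apple: 0.75 × 0.5 × (1−0.85) × 0.95 = 0.0534375
pear: 0.25 × 0.7 × (1−0.6) × 0.2 = 0.014
P(apple | x) = 0.0534375 / 0.0674375 ≈ 0.792

0.792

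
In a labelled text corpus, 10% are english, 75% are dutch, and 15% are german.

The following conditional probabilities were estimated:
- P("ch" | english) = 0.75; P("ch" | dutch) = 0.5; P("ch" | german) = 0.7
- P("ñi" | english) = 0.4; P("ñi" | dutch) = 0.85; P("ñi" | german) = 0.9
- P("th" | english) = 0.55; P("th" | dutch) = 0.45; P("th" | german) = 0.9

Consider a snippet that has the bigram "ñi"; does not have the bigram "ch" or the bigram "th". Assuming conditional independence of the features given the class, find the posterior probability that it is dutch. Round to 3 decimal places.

0.953

english: 0.1 × (1−0.75) × 0.4 × (1−0.55) = 0.0045
dutch: 0.75 × (1−0.5) × 0.85 × (1−0.45) = 0.1753125
german: 0.15 × (1−0.7) × 0.9 × (1−0.9) = 0.00405
P(dutch | x) = 0.1753125 / 0.1838625 ≈ 0.953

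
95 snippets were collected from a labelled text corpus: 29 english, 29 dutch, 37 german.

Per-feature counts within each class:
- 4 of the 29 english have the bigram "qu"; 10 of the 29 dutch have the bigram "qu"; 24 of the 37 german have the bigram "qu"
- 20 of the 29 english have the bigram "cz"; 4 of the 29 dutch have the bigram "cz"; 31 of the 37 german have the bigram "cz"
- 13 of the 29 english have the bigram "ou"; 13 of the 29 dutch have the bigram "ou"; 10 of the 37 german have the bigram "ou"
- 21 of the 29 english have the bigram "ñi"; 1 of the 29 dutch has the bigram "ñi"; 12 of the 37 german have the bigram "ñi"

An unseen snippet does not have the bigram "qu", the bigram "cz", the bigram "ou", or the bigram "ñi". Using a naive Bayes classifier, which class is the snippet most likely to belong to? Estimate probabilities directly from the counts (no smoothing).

english: (29/95) × (25/29) × (9/29) × (16/29) × (8/29) ≈ 0.0124301
dutch: (29/95) × (19/29) × (25/29) × (16/29) × (28/29) ≈ 0.0918447
german: (37/95) × (13/37) × (6/37) × (27/37) × (25/37) ≈ 0.0109413
Highest score → dutch.

dutch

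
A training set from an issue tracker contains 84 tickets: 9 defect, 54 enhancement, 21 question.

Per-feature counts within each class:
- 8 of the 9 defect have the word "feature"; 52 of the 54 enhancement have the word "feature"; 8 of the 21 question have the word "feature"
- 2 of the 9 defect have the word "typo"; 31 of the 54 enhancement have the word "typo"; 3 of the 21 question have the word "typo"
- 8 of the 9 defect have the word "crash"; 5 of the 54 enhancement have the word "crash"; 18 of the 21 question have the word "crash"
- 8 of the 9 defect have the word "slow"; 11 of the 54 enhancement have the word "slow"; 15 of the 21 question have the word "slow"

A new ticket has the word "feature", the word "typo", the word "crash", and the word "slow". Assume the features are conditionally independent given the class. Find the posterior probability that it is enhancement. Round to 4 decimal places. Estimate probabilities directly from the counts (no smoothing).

0.2111

defect: (9/84) × (8/9) × (2/9) × (8/9) × (8/9) ≈ 0.0167222
enhancement: (54/84) × (52/54) × (31/54) × (5/54) × (11/54) ≈ 0.00670297
question: (21/84) × (8/21) × (3/21) × (18/21) × (15/21) ≈ 0.00832986
P(enhancement | x) = 0.00670297 / 0.03175503 ≈ 0.2111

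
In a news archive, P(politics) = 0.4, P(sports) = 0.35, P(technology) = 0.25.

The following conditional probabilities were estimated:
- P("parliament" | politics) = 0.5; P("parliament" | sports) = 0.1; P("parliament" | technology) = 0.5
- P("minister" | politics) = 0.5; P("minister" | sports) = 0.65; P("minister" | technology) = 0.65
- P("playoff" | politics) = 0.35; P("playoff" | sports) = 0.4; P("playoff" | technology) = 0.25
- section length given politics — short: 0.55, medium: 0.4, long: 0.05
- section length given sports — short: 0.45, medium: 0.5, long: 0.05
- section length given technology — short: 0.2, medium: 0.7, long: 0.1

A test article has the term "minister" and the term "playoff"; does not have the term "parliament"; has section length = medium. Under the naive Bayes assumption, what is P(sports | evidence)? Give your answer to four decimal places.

politics: 0.4 × (1−0.5) × 0.5 × 0.35 × 0.4 = 0.014
sports: 0.35 × (1−0.1) × 0.65 × 0.4 × 0.5 = 0.04095
technology: 0.25 × (1−0.5) × 0.65 × 0.25 × 0.7 = 0.01421875
P(sports | x) = 0.04095 / 0.06916875 ≈ 0.5920

0.5920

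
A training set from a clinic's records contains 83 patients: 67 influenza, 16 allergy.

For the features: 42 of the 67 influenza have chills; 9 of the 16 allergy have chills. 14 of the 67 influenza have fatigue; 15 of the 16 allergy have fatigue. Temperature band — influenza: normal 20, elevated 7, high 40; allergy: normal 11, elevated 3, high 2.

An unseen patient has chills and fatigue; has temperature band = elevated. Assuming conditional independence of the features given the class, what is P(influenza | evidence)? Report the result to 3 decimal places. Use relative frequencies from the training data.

0.367

influenza: (67/83) × (42/67) × (14/67) × (7/67) ≈ 0.0110471
allergy: (16/83) × (9/16) × (15/16) × (3/16) ≈ 0.0190606
P(influenza | x) = 0.0110471 / 0.0301077 ≈ 0.367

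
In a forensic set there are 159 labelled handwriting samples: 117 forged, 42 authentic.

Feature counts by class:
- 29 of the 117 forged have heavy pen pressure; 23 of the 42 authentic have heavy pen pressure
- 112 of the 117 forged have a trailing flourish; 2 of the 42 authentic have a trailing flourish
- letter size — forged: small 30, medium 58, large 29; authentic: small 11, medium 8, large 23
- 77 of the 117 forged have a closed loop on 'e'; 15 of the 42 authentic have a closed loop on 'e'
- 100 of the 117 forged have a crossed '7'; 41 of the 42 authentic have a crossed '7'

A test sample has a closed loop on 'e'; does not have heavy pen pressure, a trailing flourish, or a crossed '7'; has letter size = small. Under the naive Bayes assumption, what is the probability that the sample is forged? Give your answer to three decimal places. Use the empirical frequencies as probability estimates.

forged: (117/159) × (88/117) × (5/117) × (30/117) × (77/117) × (17/117) ≈ 0.000579927
authentic: (42/159) × (19/42) × (40/42) × (11/42) × (15/42) × (1/42) ≈ 0.000253456
P(forged | x) = 0.000579927 / 0.000833383 ≈ 0.696

0.696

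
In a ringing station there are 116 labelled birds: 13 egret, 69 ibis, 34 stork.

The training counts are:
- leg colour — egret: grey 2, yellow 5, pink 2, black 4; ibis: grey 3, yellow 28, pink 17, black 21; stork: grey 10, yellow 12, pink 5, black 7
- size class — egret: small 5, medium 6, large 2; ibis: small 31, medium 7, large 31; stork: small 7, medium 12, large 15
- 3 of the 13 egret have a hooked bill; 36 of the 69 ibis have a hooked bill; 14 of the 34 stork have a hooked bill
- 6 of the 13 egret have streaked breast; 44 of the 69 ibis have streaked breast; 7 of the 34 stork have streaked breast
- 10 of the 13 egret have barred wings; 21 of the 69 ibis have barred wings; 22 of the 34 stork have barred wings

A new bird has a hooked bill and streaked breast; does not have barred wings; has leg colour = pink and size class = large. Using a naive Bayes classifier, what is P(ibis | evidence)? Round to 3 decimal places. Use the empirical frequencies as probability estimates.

0.960

egret: (13/116) × (2/13) × (2/13) × (3/13) × (6/13) × (3/13) ≈ 0.0000651962
ibis: (69/116) × (17/69) × (31/69) × (36/69) × (44/69) × (48/69) ≈ 0.0152389
stork: (34/116) × (5/34) × (15/34) × (14/34) × (7/34) × (12/34) ≈ 0.000568977
P(ibis | x) = 0.0152389 / 0.0158730732 ≈ 0.960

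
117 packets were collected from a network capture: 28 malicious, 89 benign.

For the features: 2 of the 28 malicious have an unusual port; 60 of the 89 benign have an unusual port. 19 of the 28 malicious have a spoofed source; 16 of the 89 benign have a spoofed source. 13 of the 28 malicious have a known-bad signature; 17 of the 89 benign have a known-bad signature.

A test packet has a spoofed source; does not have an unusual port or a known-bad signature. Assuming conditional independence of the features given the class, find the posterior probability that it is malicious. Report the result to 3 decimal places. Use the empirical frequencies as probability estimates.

malicious: (28/117) × (26/28) × (19/28) × (15/28) ≈ 0.0807823
benign: (89/117) × (29/89) × (16/89) × (72/89) ≈ 0.0360483
P(malicious | x) = 0.0807823 / 0.1168306 ≈ 0.691

0.691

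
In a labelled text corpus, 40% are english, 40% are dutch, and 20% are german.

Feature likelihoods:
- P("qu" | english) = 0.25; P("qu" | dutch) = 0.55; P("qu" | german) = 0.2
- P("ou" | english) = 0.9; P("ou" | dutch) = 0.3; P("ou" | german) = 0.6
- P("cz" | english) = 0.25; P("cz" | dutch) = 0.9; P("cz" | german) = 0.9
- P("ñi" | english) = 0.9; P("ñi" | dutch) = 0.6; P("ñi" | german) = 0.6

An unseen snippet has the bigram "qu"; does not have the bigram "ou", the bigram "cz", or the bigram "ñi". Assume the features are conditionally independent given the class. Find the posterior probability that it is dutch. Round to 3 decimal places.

0.816

english: 0.4 × 0.25 × (1−0.9) × (1−0.25) × (1−0.9) = 0.00075
dutch: 0.4 × 0.55 × (1−0.3) × (1−0.9) × (1−0.6) = 0.00616
german: 0.2 × 0.2 × (1−0.6) × (1−0.9) × (1−0.6) = 0.00064
P(dutch | x) = 0.00616 / 0.00755 ≈ 0.816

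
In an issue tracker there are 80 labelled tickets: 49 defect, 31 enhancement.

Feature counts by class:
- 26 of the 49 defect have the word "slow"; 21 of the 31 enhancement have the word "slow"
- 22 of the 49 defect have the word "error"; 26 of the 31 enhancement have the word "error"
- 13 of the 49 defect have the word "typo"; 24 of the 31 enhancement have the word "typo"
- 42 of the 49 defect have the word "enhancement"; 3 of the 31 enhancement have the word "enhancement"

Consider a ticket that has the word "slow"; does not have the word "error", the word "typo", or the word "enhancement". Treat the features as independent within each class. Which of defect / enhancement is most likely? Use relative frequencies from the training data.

defect: (49/80) × (26/49) × (27/49) × (36/49) × (7/49) ≈ 0.0187957
enhancement: (31/80) × (21/31) × (5/31) × (7/31) × (28/31) ≈ 0.00863516
Highest score → defect.

defect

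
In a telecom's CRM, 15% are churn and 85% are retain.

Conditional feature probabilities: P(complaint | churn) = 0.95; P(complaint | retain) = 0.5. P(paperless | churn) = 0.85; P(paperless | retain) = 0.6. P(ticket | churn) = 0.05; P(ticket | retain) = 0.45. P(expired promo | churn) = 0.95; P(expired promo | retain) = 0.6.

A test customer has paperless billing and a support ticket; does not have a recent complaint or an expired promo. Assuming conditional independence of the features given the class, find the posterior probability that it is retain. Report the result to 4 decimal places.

0.9997

churn: 0.15 × (1−0.95) × 0.85 × 0.05 × (1−0.95) = 0.0000159375
retain: 0.85 × (1−0.5) × 0.6 × 0.45 × (1−0.6) = 0.0459
P(retain | x) = 0.0459 / 0.0459159375 ≈ 0.9997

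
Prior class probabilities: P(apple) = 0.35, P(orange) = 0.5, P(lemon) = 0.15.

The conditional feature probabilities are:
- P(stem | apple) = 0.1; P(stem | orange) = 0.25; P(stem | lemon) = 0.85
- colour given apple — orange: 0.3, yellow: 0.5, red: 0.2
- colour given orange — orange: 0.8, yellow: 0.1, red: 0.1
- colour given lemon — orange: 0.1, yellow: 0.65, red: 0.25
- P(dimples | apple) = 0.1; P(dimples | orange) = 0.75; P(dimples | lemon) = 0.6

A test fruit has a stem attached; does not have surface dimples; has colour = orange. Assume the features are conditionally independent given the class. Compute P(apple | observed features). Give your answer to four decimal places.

apple: 0.35 × 0.1 × 0.3 × (1−0.1) = 0.00945
orange: 0.5 × 0.25 × 0.8 × (1−0.75) = 0.025
lemon: 0.15 × 0.85 × 0.1 × (1−0.6) = 0.0051
P(apple | x) = 0.00945 / 0.03955 ≈ 0.2389

0.2389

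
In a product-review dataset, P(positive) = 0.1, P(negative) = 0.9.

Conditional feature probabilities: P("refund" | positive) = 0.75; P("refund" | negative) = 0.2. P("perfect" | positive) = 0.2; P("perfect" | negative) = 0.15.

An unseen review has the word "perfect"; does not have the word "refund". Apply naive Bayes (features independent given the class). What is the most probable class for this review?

positive: 0.1 × (1−0.75) × 0.2 = 0.005
negative: 0.9 × (1−0.2) × 0.15 = 0.108
Highest score → negative.

negative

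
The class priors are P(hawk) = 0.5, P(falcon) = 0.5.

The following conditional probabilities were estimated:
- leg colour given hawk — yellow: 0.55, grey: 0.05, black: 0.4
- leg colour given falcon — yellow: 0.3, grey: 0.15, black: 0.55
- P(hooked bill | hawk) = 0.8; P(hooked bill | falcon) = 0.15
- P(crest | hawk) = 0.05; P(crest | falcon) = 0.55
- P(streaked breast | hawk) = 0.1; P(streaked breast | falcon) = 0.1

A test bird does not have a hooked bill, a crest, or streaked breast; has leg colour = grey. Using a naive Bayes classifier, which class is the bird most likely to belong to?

hawk: 0.5 × 0.05 × (1−0.8) × (1−0.05) × (1−0.1) = 0.004275
falcon: 0.5 × 0.15 × (1−0.15) × (1−0.55) × (1−0.1) = 0.02581875
Highest score → falcon.

falcon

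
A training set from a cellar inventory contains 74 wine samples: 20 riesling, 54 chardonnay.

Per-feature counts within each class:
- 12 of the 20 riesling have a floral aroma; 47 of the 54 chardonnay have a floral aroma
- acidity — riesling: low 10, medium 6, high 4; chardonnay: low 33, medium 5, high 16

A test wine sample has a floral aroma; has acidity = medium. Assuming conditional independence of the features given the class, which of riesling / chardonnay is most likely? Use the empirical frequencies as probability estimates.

riesling: (20/74) × (12/20) × (6/20) ≈ 0.0486486
chardonnay: (54/74) × (47/54) × (5/54) ≈ 0.0588088
Highest score → chardonnay.

chardonnay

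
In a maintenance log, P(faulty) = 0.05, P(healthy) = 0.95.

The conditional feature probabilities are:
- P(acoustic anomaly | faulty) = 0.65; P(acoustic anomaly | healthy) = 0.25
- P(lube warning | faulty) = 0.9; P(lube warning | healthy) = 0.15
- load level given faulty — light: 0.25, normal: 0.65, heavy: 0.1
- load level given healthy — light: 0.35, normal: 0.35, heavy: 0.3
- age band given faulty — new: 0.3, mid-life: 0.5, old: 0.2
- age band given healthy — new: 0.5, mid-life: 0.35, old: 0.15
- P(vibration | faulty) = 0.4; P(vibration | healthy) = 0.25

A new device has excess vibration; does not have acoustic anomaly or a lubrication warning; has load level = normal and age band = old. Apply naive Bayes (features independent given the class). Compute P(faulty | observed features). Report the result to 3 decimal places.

faulty: 0.05 × (1−0.65) × (1−0.9) × 0.65 × 0.2 × 0.4 = 0.000091
healthy: 0.95 × (1−0.25) × (1−0.15) × 0.35 × 0.15 × 0.25 = 0.007948828125
P(faulty | x) = 0.000091 / 0.008039828125 ≈ 0.011

0.011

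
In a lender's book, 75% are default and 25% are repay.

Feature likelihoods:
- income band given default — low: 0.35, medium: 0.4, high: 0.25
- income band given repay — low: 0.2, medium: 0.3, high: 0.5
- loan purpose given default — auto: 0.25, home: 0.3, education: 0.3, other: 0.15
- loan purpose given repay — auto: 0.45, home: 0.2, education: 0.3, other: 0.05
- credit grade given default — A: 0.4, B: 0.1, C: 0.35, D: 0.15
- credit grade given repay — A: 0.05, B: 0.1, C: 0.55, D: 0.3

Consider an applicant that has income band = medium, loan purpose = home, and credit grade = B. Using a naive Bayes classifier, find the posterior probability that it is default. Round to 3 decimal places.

0.857

default: 0.75 × 0.4 × 0.3 × 0.1 = 0.009
repay: 0.25 × 0.3 × 0.2 × 0.1 = 0.0015
P(default | x) = 0.009 / 0.0105 ≈ 0.857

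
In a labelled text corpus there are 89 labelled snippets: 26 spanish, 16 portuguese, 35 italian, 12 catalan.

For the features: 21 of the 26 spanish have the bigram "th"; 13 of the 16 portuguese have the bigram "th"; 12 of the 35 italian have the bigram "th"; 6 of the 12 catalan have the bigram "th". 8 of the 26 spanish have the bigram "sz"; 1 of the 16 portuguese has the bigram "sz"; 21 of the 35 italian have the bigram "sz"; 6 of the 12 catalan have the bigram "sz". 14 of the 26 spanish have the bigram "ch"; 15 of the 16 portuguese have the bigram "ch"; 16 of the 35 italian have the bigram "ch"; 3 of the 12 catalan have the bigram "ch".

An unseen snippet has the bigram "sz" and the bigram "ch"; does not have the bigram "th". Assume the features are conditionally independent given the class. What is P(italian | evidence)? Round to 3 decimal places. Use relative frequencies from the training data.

spanish: (26/89) × (5/26) × (8/26) × (14/26) ≈ 0.00930789
portuguese: (16/89) × (3/16) × (1/16) × (15/16) ≈ 0.00197507
italian: (35/89) × (23/35) × (21/35) × (16/35) ≈ 0.0708828
catalan: (12/89) × (6/12) × (6/12) × (3/12) ≈ 0.00842697
P(italian | x) = 0.0708828 / 0.09059273 ≈ 0.782

0.782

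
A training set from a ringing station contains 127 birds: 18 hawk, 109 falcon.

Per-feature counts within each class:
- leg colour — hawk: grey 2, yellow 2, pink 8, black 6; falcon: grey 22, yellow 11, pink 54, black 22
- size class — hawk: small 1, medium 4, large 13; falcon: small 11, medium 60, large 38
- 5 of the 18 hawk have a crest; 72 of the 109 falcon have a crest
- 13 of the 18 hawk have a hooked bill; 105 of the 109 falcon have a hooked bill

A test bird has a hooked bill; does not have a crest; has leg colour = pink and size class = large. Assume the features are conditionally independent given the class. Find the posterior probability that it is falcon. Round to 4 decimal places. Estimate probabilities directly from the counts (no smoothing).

hawk: (18/127) × (8/18) × (13/18) × (13/18) × (13/18) ≈ 0.0237301
falcon: (109/127) × (54/109) × (38/109) × (37/109) × (105/109) ≈ 0.0484714
P(falcon | x) = 0.0484714 / 0.0722015 ≈ 0.6713

0.6713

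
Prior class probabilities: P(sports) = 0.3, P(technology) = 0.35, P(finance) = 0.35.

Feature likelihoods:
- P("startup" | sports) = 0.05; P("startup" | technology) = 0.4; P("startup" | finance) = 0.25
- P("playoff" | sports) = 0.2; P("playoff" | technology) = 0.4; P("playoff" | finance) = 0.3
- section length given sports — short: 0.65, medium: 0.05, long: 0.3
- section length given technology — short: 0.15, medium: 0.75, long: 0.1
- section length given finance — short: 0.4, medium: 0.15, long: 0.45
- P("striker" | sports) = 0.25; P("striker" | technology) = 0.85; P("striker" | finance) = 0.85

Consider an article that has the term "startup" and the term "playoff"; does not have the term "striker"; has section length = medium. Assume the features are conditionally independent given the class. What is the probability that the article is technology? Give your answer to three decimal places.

sports: 0.3 × 0.05 × 0.2 × 0.05 × (1−0.25) = 0.0001125
technology: 0.35 × 0.4 × 0.4 × 0.75 × (1−0.85) = 0.0063
finance: 0.35 × 0.25 × 0.3 × 0.15 × (1−0.85) = 0.000590625
P(technology | x) = 0.0063 / 0.007003125 ≈ 0.900

0.900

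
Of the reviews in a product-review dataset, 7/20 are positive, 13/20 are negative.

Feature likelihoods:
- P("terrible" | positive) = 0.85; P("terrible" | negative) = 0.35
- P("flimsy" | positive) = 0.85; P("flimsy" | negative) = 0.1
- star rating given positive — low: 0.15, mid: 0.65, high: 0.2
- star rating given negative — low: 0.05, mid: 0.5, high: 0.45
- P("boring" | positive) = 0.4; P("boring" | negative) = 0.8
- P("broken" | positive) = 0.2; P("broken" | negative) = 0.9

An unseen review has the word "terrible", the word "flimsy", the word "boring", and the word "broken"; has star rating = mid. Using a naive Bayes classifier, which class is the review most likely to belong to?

positive: 0.35 × 0.85 × 0.85 × 0.65 × 0.4 × 0.2 = 0.0131495
negative: 0.65 × 0.35 × 0.1 × 0.5 × 0.8 × 0.9 = 0.00819
Highest score → positive.

positive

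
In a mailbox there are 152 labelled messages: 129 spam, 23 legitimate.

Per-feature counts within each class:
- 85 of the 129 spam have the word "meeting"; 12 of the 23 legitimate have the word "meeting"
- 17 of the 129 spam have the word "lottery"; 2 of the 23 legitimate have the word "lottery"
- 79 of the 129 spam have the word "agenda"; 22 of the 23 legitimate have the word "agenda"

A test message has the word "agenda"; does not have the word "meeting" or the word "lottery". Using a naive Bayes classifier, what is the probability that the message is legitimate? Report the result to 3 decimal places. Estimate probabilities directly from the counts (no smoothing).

spam: (129/152) × (44/129) × (112/129) × (79/129) ≈ 0.153913
legitimate: (23/152) × (11/23) × (21/23) × (22/23) ≈ 0.0632027
P(legitimate | x) = 0.0632027 / 0.2171157 ≈ 0.291

0.291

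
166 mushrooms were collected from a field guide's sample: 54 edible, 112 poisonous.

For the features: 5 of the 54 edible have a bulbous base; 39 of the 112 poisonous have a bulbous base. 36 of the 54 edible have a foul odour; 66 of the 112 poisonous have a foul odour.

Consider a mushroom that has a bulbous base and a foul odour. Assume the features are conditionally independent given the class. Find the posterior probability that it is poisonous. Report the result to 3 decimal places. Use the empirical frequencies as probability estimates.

edible: (54/166) × (5/54) × (36/54) ≈ 0.0200803
poisonous: (112/166) × (39/112) × (66/112) ≈ 0.138447
P(poisonous | x) = 0.138447 / 0.1585273 ≈ 0.873

0.873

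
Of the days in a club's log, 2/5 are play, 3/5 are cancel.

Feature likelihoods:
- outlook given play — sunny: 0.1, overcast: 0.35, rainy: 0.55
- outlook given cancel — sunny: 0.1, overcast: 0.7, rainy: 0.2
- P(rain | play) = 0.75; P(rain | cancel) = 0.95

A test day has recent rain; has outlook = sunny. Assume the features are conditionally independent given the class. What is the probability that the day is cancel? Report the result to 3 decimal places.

play: 0.4 × 0.1 × 0.75 = 0.03
cancel: 0.6 × 0.1 × 0.95 = 0.057
P(cancel | x) = 0.057 / 0.087 ≈ 0.655

0.655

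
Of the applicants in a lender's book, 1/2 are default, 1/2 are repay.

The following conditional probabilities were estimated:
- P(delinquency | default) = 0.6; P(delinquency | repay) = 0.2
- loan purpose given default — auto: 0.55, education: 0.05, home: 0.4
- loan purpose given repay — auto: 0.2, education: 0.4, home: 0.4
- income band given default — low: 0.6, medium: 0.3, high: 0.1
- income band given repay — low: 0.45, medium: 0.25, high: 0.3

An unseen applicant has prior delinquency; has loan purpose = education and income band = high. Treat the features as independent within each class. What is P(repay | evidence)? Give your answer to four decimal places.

0.8889

default: 0.5 × 0.6 × 0.05 × 0.1 = 0.0015
repay: 0.5 × 0.2 × 0.4 × 0.3 = 0.012
P(repay | x) = 0.012 / 0.0135 ≈ 0.8889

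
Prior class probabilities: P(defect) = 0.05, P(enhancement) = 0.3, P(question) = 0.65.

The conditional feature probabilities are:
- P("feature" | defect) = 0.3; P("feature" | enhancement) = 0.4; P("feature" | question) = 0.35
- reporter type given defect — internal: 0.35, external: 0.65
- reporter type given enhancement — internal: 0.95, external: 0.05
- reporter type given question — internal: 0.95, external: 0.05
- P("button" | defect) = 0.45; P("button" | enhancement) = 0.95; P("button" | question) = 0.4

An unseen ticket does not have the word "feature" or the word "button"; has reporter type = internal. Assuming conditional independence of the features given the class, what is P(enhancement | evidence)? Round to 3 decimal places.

0.033

defect: 0.05 × (1−0.3) × 0.35 × (1−0.45) = 0.0067375
enhancement: 0.3 × (1−0.4) × 0.95 × (1−0.95) = 0.00855
question: 0.65 × (1−0.35) × 0.95 × (1−0.4) = 0.240825
P(enhancement | x) = 0.00855 / 0.2561125 ≈ 0.033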